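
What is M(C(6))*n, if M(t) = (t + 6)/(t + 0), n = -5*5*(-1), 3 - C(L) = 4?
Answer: -125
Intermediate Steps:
C(L) = -1 (C(L) = 3 - 1*4 = 3 - 4 = -1)
n = 25 (n = -25*(-1) = 25)
M(t) = (6 + t)/t
M(C(6))*n = ((6 - 1)/(-1))*25 = -1*5*25 = -5*25 = -125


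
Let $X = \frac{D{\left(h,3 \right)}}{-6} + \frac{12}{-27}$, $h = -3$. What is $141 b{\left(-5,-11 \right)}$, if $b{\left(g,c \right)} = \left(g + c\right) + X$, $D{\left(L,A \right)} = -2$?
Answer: $- \frac{6815}{3} \approx -2271.7$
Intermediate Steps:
$X = - \frac{1}{9}$ ($X = - \frac{2}{-6} + \frac{12}{-27} = \left(-2\right) \left(- \frac{1}{6}\right) + 12 \left(- \frac{1}{27}\right) = \frac{1}{3} - \frac{4}{9} = - \frac{1}{9} \approx -0.11111$)
$b{\left(g,c \right)} = - \frac{1}{9} + c + g$ ($b{\left(g,c \right)} = \left(g + c\right) - \frac{1}{9} = \left(c + g\right) - \frac{1}{9} = - \frac{1}{9} + c + g$)
$141 b{\left(-5,-11 \right)} = 141 \left(- \frac{1}{9} - 11 - 5\right) = 141 \left(- \frac{145}{9}\right) = - \frac{6815}{3}$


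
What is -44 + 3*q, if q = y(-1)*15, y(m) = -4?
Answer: -224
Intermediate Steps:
q = -60 (q = -4*15 = -60)
-44 + 3*q = -44 + 3*(-60) = -44 - 180 = -224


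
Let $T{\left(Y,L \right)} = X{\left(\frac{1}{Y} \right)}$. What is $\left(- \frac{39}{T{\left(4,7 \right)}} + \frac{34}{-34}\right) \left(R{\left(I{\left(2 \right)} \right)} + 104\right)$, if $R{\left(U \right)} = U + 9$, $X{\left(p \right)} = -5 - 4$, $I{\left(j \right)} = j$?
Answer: $\frac{1150}{3} \approx 383.33$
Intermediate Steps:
$X{\left(p \right)} = -9$
$T{\left(Y,L \right)} = -9$
$R{\left(U \right)} = 9 + U$
$\left(- \frac{39}{T{\left(4,7 \right)}} + \frac{34}{-34}\right) \left(R{\left(I{\left(2 \right)} \right)} + 104\right) = \left(- \frac{39}{-9} + \frac{34}{-34}\right) \left(\left(9 + 2\right) + 104\right) = \left(\left(-39\right) \left(- \frac{1}{9}\right) + 34 \left(- \frac{1}{34}\right)\right) \left(11 + 104\right) = \left(\frac{13}{3} - 1\right) 115 = \frac{10}{3} \cdot 115 = \frac{1150}{3}$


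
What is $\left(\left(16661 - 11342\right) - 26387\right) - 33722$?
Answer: $-54790$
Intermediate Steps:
$\left(\left(16661 - 11342\right) - 26387\right) - 33722 = \left(5319 - 26387\right) - 33722 = -21068 - 33722 = -54790$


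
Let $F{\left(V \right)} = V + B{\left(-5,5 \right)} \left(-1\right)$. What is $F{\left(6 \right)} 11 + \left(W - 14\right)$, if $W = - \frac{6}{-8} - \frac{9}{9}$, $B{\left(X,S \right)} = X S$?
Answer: $\frac{1307}{4} \approx 326.75$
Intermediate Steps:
$B{\left(X,S \right)} = S X$
$F{\left(V \right)} = 25 + V$ ($F{\left(V \right)} = V + 5 \left(-5\right) \left(-1\right) = V - -25 = V + 25 = 25 + V$)
$W = - \frac{1}{4}$ ($W = \left(-6\right) \left(- \frac{1}{8}\right) - 1 = \frac{3}{4} - 1 = - \frac{1}{4} \approx -0.25$)
$F{\left(6 \right)} 11 + \left(W - 14\right) = \left(25 + 6\right) 11 - \frac{57}{4} = 31 \cdot 11 - \frac{57}{4} = 341 - \frac{57}{4} = \frac{1307}{4}$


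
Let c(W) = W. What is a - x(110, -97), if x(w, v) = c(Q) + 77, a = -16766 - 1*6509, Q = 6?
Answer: -23358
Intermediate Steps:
a = -23275 (a = -16766 - 6509 = -23275)
x(w, v) = 83 (x(w, v) = 6 + 77 = 83)
a - x(110, -97) = -23275 - 1*83 = -23275 - 83 = -23358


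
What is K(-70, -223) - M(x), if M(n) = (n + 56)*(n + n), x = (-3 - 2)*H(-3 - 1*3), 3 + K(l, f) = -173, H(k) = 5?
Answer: 1374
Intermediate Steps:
K(l, f) = -176 (K(l, f) = -3 - 173 = -176)
x = -25 (x = (-3 - 2)*5 = -5*5 = -25)
M(n) = 2*n*(56 + n) (M(n) = (56 + n)*(2*n) = 2*n*(56 + n))
K(-70, -223) - M(x) = -176 - 2*(-25)*(56 - 25) = -176 - 2*(-25)*31 = -176 - 1*(-1550) = -176 + 1550 = 1374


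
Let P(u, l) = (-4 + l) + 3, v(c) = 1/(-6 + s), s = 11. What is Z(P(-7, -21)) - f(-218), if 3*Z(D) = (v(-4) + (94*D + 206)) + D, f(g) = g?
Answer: -6149/15 ≈ -409.93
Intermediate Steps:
v(c) = 1/5 (v(c) = 1/(-6 + 11) = 1/5)
P(u, l) = -1 + l
Z(D) = 1031/15 + 95*D/3 (Z(D) = ((1/5 + (94*D + 206)) + D)/3 = ((1/5 + (206 + 94*D)) + D)/3 = ((1031/5 + 94*D) + D)/3 = (1031/5 + 95*D)/3 = 1031/15 + 95*D/3)
Z(P(-7, -21)) - f(-218) = (1031/15 + 95*(-1 - 21)/3) - 1*(-218) = (1031/15 + (95/3)*(-22)) + 218 = (1031/15 - 2090/3) + 218 = -9419/15 + 218 = -6149/15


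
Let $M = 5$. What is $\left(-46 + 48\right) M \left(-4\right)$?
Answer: $-40$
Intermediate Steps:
$\left(-46 + 48\right) M \left(-4\right) = \left(-46 + 48\right) 5 \left(-4\right) = 2 \left(-20\right) = -40$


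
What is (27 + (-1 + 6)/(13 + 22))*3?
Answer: 570/7 ≈ 81.429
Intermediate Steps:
(27 + (-1 + 6)/(13 + 22))*3 = (27 + 5/35)*3 = (27 + 5*(1/35))*3 = (27 + 1/7)*3 = (190/7)*3 = 570/7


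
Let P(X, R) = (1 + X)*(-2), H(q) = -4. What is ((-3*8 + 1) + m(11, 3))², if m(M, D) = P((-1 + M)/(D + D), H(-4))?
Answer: 7225/9 ≈ 802.78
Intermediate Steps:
P(X, R) = -2 - 2*X
m(M, D) = -2 - (-1 + M)/D (m(M, D) = -2 - 2*(-1 + M)/(D + D) = -2 - 2*(-1 + M)/(2*D) = -2 - 2*(-1 + M)*1/(2*D) = -2 - (-1 + M)/D)
((-3*8 + 1) + m(11, 3))² = ((-3*8 + 1) + (1 - 1*11 - 2*3)/3)² = ((-24 + 1) + (1 - 11 - 6)/3)² = (-23 + (⅓)*(-16))² = (-23 - 16/3)² = (-85/3)² = 7225/9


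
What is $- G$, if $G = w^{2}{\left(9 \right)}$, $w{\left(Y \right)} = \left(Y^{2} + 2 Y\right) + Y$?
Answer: $-11664$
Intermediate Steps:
$w{\left(Y \right)} = Y^{2} + 3 Y$
$G = 11664$ ($G = \left(9 \left(3 + 9\right)\right)^{2} = \left(9 \cdot 12\right)^{2} = 108^{2} = 11664$)
$- G = \left(-1\right) 11664 = -11664$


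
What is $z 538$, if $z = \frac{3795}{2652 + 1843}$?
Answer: $\frac{408342}{899} \approx 454.22$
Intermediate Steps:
$z = \frac{759}{899}$ ($z = \frac{3795}{4495} = 3795 \cdot \frac{1}{4495} = \frac{759}{899} \approx 0.84427$)
$z 538 = \frac{759}{899} \cdot 538 = \frac{408342}{899}$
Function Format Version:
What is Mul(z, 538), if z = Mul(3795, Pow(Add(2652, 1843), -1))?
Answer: Rational(408342, 899) ≈ 454.22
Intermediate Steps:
z = Rational(759, 899) (z = Mul(3795, Pow(4495, -1)) = Mul(3795, Rational(1, 4495)) = Rational(759, 899) ≈ 0.84427)
Mul(z, 538) = Mul(Rational(759, 899), 538) = Rational(408342, 899)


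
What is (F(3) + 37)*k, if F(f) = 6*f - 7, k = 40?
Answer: 1920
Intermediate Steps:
F(f) = -7 + 6*f
(F(3) + 37)*k = ((-7 + 6*3) + 37)*40 = ((-7 + 18) + 37)*40 = (11 + 37)*40 = 48*40 = 1920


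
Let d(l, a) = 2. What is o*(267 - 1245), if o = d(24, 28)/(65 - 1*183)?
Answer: 978/59 ≈ 16.576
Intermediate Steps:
o = -1/59 (o = 2/(65 - 1*183) = 2/(65 - 183) = 2/(-118) = 2*(-1/118) = -1/59 ≈ -0.016949)
o*(267 - 1245) = -(267 - 1245)/59 = -1/59*(-978) = 978/59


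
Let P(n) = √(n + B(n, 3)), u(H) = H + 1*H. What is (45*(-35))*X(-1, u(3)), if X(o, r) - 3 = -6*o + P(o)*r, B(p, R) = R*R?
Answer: -14175 - 18900*√2 ≈ -40904.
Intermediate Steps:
B(p, R) = R²
u(H) = 2*H (u(H) = H + H = 2*H)
P(n) = √(9 + n) (P(n) = √(n + 3²) = √(n + 9) = √(9 + n))
X(o, r) = 3 - 6*o + r*√(9 + o) (X(o, r) = 3 + (-6*o + √(9 + o)*r) = 3 + (-6*o + r*√(9 + o)) = 3 - 6*o + r*√(9 + o))
(45*(-35))*X(-1, u(3)) = (45*(-35))*(3 - 6*(-1) + (2*3)*√(9 - 1)) = -1575*(3 + 6 + 6*√8) = -1575*(3 + 6 + 6*(2*√2)) = -1575*(3 + 6 + 12*√2) = -1575*(9 + 12*√2) = -14175 - 18900*√2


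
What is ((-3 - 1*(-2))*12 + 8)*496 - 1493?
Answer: -3477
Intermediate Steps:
((-3 - 1*(-2))*12 + 8)*496 - 1493 = ((-3 + 2)*12 + 8)*496 - 1493 = (-1*12 + 8)*496 - 1493 = (-12 + 8)*496 - 1493 = -4*496 - 1493 = -1984 - 1493 = -3477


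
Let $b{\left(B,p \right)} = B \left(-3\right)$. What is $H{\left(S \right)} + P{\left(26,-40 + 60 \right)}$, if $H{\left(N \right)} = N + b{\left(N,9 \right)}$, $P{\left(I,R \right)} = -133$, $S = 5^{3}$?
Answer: $-383$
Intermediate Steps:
$S = 125$
$b{\left(B,p \right)} = - 3 B$
$H{\left(N \right)} = - 2 N$ ($H{\left(N \right)} = N - 3 N = - 2 N$)
$H{\left(S \right)} + P{\left(26,-40 + 60 \right)} = \left(-2\right) 125 - 133 = -250 - 133 = -383$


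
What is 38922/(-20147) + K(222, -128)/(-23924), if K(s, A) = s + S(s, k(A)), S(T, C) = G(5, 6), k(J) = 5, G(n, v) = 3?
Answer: -935703003/481996828 ≈ -1.9413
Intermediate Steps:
S(T, C) = 3
K(s, A) = 3 + s (K(s, A) = s + 3 = 3 + s)
38922/(-20147) + K(222, -128)/(-23924) = 38922/(-20147) + (3 + 222)/(-23924) = 38922*(-1/20147) + 225*(-1/23924) = -38922/20147 - 225/23924 = -935703003/481996828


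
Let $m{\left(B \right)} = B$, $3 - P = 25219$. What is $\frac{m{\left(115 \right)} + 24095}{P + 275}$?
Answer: $- \frac{24210}{24941} \approx -0.97069$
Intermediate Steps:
$P = -25216$ ($P = 3 - 25219 = -25216$)
$\frac{m{\left(115 \right)} + 24095}{P + 275} = \frac{115 + 24095}{-25216 + 275} = \frac{24210}{-24941} = 24210 \left(- \frac{1}{24941}\right) = - \frac{24210}{24941}$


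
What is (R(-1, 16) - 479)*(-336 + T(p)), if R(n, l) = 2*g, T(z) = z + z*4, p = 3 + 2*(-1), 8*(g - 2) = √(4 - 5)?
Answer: 157225 - 331*I/4 ≈ 1.5723e+5 - 82.75*I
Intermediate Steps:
g = 2 + I/8 (g = 2 + √(4 - 5)/8 = 2 + √(-1)/8 = 2 + I/8 ≈ 2.0 + 0.125*I)
p = 1 (p = 3 - 2 = 1)
T(z) = 5*z (T(z) = z + 4*z = 5*z)
R(n, l) = 4 + I/4 (R(n, l) = 2*(2 + I/8) = 4 + I/4)
(R(-1, 16) - 479)*(-336 + T(p)) = ((4 + I/4) - 479)*(-336 + 5*1) = (-475 + I/4)*(-336 + 5) = (-475 + I/4)*(-331) = 157225 - 331*I/4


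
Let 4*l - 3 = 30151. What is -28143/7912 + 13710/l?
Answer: -207364971/119289224 ≈ -1.7383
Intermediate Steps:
l = 15077/2 (l = ¾ + (¼)*30151 = ¾ + 30151/4 = 15077/2 ≈ 7538.5)
-28143/7912 + 13710/l = -28143/7912 + 13710/(15077/2) = -28143*1/7912 + 13710*(2/15077) = -28143/7912 + 27420/15077 = -207364971/119289224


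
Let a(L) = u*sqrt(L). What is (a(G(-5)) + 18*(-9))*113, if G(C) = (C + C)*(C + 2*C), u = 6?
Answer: -18306 + 3390*sqrt(6) ≈ -10002.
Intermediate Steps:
G(C) = 6*C**2 (G(C) = (2*C)*(3*C) = 6*C**2)
a(L) = 6*sqrt(L)
(a(G(-5)) + 18*(-9))*113 = (6*sqrt(6*(-5)**2) + 18*(-9))*113 = (6*sqrt(6*25) - 162)*113 = (6*sqrt(150) - 162)*113 = (6*(5*sqrt(6)) - 162)*113 = (30*sqrt(6) - 162)*113 = (-162 + 30*sqrt(6))*113 = -18306 + 3390*sqrt(6)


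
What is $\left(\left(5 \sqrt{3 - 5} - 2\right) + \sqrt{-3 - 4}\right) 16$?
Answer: $-32 + 16 i \sqrt{7} + 80 i \sqrt{2} \approx -32.0 + 155.47 i$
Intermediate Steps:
$\left(\left(5 \sqrt{3 - 5} - 2\right) + \sqrt{-3 - 4}\right) 16 = \left(\left(5 \sqrt{-2} - 2\right) + \sqrt{-7}\right) 16 = \left(\left(5 i \sqrt{2} - 2\right) + i \sqrt{7}\right) 16 = \left(\left(-2 + 5 i \sqrt{2}\right) + i \sqrt{7}\right) 16 = \left(-2 + i \sqrt{7} + 5 i \sqrt{2}\right) 16 = -32 + 16 i \sqrt{7} + 80 i \sqrt{2}$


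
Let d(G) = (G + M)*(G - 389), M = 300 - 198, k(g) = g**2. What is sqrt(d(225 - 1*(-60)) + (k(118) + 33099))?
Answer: 5*sqrt(271) ≈ 82.310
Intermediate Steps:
M = 102
d(G) = (-389 + G)*(102 + G) (d(G) = (G + 102)*(G - 389) = (102 + G)*(-389 + G) = (-389 + G)*(102 + G))
sqrt(d(225 - 1*(-60)) + (k(118) + 33099)) = sqrt((-39678 + (225 - 1*(-60))**2 - 287*(225 - 1*(-60))) + (118**2 + 33099)) = sqrt((-39678 + (225 + 60)**2 - 287*(225 + 60)) + (13924 + 33099)) = sqrt((-39678 + 285**2 - 287*285) + 47023) = sqrt((-39678 + 81225 - 81795) + 47023) = sqrt(-40248 + 47023) = sqrt(6775) = 5*sqrt(271)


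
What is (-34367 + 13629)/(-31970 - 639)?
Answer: 20738/32609 ≈ 0.63596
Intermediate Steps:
(-34367 + 13629)/(-31970 - 639) = -20738/(-32609) = -20738*(-1/32609) = 20738/32609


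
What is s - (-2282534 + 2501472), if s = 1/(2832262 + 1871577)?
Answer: -1029849102981/4703839 ≈ -2.1894e+5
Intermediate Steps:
s = 1/4703839 ≈ 2.1259e-7
s - (-2282534 + 2501472) = 1/4703839 - (-2282534 + 2501472) = 1/4703839 - 1*218938 = 1/4703839 - 218938 = -1029849102981/4703839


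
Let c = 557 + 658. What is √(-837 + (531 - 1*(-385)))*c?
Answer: 1215*√79 ≈ 10799.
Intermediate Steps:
c = 1215
√(-837 + (531 - 1*(-385)))*c = √(-837 + (531 - 1*(-385)))*1215 = √(-837 + (531 + 385))*1215 = √(-837 + 916)*1215 = √79*1215 = 1215*√79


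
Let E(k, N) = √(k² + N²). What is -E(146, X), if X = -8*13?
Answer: -2*√8033 ≈ -179.25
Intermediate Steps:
X = -104
E(k, N) = √(N² + k²)
-E(146, X) = -√((-104)² + 146²) = -√(10816 + 21316) = -√32132 = -2*√8033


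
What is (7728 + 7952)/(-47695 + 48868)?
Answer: 15680/1173 ≈ 13.367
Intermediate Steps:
(7728 + 7952)/(-47695 + 48868) = 15680/1173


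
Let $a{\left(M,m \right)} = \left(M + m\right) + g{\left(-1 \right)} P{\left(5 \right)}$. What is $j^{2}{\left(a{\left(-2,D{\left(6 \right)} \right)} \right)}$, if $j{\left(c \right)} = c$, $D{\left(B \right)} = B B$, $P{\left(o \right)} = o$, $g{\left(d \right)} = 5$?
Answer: $3481$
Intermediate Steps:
$D{\left(B \right)} = B^{2}$
$a{\left(M,m \right)} = 25 + M + m$ ($a{\left(M,m \right)} = \left(M + m\right) + 5 \cdot 5 = \left(M + m\right) + 25 = 25 + M + m$)
$j^{2}{\left(a{\left(-2,D{\left(6 \right)} \right)} \right)} = \left(25 - 2 + 6^{2}\right)^{2} = \left(25 - 2 + 36\right)^{2} = 59^{2} = 3481$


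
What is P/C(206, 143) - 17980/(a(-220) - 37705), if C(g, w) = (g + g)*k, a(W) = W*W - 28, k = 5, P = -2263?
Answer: -61178221/21974020 ≈ -2.7841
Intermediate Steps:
a(W) = -28 + W**2 (a(W) = W**2 - 28 = -28 + W**2)
C(g, w) = 10*g (C(g, w) = (g + g)*5 = (2*g)*5 = 10*g)
P/C(206, 143) - 17980/(a(-220) - 37705) = -2263/(10*206) - 17980/((-28 + (-220)**2) - 37705) = -2263/2060 - 17980/((-28 + 48400) - 37705) = -2263*1/2060 - 17980/(48372 - 37705) = -2263/2060 - 17980/10667 = -61178221/21974020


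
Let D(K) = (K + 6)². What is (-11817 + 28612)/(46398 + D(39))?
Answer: 16795/48423 ≈ 0.34684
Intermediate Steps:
D(K) = (6 + K)²
(-11817 + 28612)/(46398 + D(39)) = (-11817 + 28612)/(46398 + (6 + 39)²) = 16795/(46398 + 45²) = 16795/(46398 + 2025) = 16795/48423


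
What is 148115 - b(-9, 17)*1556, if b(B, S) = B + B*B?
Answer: 36083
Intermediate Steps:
b(B, S) = B + B**2
148115 - b(-9, 17)*1556 = 148115 - (-9*(1 - 9))*1556 = 148115 - (-9*(-8))*1556 = 148115 - 72*1556 = 148115 - 1*112032 = 148115 - 112032 = 36083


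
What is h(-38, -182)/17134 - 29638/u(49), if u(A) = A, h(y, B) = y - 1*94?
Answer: -36273140/59969 ≈ -604.87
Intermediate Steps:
h(y, B) = -94 + y (h(y, B) = y - 94 = -94 + y)
h(-38, -182)/17134 - 29638/u(49) = (-94 - 38)/17134 - 29638/49 = -132*1/17134 - 29638*1/49 = -66/8567 - 4234/7 = -36273140/59969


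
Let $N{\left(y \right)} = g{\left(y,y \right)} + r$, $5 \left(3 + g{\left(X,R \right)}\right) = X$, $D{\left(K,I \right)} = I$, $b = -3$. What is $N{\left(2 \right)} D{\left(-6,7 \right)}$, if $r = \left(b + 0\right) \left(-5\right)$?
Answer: $\frac{434}{5} \approx 86.8$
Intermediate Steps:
$g{\left(X,R \right)} = -3 + \frac{X}{5}$
$r = 15$ ($r = \left(-3 + 0\right) \left(-5\right) = \left(-3\right) \left(-5\right) = 15$)
$N{\left(y \right)} = 12 + \frac{y}{5}$ ($N{\left(y \right)} = \left(-3 + \frac{y}{5}\right) + 15 = 12 + \frac{y}{5}$)
$N{\left(2 \right)} D{\left(-6,7 \right)} = \left(12 + \frac{1}{5} \cdot 2\right) 7 = \left(12 + \frac{2}{5}\right) 7 = \frac{62}{5} \cdot 7 = \frac{434}{5}$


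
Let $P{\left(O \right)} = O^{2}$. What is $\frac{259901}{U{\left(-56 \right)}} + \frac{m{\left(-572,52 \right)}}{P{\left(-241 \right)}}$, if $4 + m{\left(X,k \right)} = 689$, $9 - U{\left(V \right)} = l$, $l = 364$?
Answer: $- \frac{15095066806}{20618755} \approx -732.1$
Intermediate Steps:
$U{\left(V \right)} = -355$ ($U{\left(V \right)} = 9 - 364 = -355$)
$m{\left(X,k \right)} = 685$ ($m{\left(X,k \right)} = -4 + 689 = 685$)
$\frac{259901}{U{\left(-56 \right)}} + \frac{m{\left(-572,52 \right)}}{P{\left(-241 \right)}} = \frac{259901}{-355} + \frac{685}{\left(-241\right)^{2}} = 259901 \left(- \frac{1}{355}\right) + \frac{685}{58081} = - \frac{259901}{355} + 685 \cdot \frac{1}{58081} = - \frac{259901}{355} + \frac{685}{58081} = - \frac{15095066806}{20618755}$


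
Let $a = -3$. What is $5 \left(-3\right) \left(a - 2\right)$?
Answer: $75$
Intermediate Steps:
$5 \left(-3\right) \left(a - 2\right) = 5 \left(-3\right) \left(-3 - 2\right) = \left(-15\right) \left(-5\right) = 75$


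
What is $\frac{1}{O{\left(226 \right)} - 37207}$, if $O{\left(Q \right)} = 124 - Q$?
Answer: $- \frac{1}{37309} \approx -2.6803 \cdot 10^{-5}$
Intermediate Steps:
$\frac{1}{O{\left(226 \right)} - 37207} = \frac{1}{\left(124 - 226\right) - 37207} = \frac{1}{-102 - 37207} = \frac{1}{-37309} = - \frac{1}{37309}$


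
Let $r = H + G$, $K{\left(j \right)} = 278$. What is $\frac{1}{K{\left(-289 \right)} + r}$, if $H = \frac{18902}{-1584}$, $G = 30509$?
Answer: $\frac{792}{24373853} \approx 3.2494 \cdot 10^{-5}$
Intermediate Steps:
$H = - \frac{9451}{792}$ ($H = 18902 \left(- \frac{1}{1584}\right) = - \frac{9451}{792} \approx -11.933$)
$r = \frac{24153677}{792}$ ($r = - \frac{9451}{792} + 30509 = \frac{24153677}{792} \approx 30497.0$)
$\frac{1}{K{\left(-289 \right)} + r} = \frac{1}{278 + \frac{24153677}{792}} = \frac{1}{\frac{24373853}{792}} = \frac{792}{24373853}$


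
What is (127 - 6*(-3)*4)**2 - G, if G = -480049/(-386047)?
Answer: 15287367198/386047 ≈ 39600.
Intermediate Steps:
G = 480049/386047 (G = -480049*(-1)/386047 = -1*(-480049/386047) = 480049/386047 ≈ 1.2435)
(127 - 6*(-3)*4)**2 - G = (127 - 6*(-3)*4)**2 - 1*480049/386047 = (127 + 18*4)**2 - 480049/386047 = (127 + 72)**2 - 480049/386047 = 199**2 - 480049/386047 = 39601 - 480049/386047 = 15287367198/386047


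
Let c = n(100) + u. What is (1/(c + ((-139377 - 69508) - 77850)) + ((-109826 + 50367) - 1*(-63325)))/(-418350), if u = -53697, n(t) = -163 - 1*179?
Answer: -1317432283/142562802900 ≈ -0.0092411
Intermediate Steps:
n(t) = -342 (n(t) = -163 - 179 = -342)
c = -54039 (c = -342 - 53697 = -54039)
(1/(c + ((-139377 - 69508) - 77850)) + ((-109826 + 50367) - 1*(-63325)))/(-418350) = (1/(-54039 + ((-139377 - 69508) - 77850)) + ((-109826 + 50367) - 1*(-63325)))/(-418350) = (1/(-54039 + (-208885 - 77850)) + (-59459 + 63325))*(-1/418350) = (1/(-54039 - 286735) + 3866)*(-1/418350) = (1/(-340774) + 3866)*(-1/418350) = (-1/340774 + 3866)*(-1/418350) = (1317432283/340774)*(-1/418350) = -1317432283/142562802900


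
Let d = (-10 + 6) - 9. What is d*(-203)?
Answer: 2639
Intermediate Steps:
d = -13 (d = -4 - 9 = -13)
d*(-203) = -13*(-203) = 2639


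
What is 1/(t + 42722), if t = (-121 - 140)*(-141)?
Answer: 1/79523 ≈ 1.2575e-5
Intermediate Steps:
t = 36801 (t = -261*(-141) = 36801)
1/(t + 42722) = 1/(36801 + 42722) = 1/79523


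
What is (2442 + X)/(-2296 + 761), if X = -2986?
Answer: 544/1535 ≈ 0.35440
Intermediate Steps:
(2442 + X)/(-2296 + 761) = (2442 - 2986)/(-2296 + 761) = -544/(-1535) = -544*(-1/1535) = 544/1535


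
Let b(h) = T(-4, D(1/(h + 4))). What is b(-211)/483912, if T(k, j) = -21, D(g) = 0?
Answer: -7/161304 ≈ -4.3396e-5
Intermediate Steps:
b(h) = -21
b(-211)/483912 = -21/483912 = -21*1/483912 = -7/161304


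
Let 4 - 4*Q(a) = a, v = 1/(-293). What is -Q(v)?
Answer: -1173/1172 ≈ -1.0009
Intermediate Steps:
v = -1/293 ≈ -0.0034130
Q(a) = 1 - a/4
-Q(v) = -(1 - ¼*(-1/293)) = -(1 + 1/1172) = -1*1173/1172 = -1173/1172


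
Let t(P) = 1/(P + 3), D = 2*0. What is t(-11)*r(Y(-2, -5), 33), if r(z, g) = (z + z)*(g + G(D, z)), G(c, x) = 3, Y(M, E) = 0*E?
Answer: 0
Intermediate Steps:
D = 0
Y(M, E) = 0
t(P) = 1/(3 + P)
r(z, g) = 2*z*(3 + g) (r(z, g) = (z + z)*(g + 3) = (2*z)*(3 + g) = 2*z*(3 + g))
t(-11)*r(Y(-2, -5), 33) = (2*0*(3 + 33))/(3 - 11) = (2*0*36)/(-8) = -1/8*0 = 0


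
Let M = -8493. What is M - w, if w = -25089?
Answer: 16596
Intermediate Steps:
M - w = -8493 - 1*(-25089) = -8493 + 25089 = 16596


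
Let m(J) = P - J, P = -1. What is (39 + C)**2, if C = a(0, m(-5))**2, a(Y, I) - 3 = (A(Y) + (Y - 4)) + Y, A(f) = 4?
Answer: 2304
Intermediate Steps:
m(J) = -1 - J
a(Y, I) = 3 + 2*Y (a(Y, I) = 3 + ((4 + (Y - 4)) + Y) = 3 + ((4 + (-4 + Y)) + Y) = 3 + (Y + Y) = 3 + 2*Y)
C = 9 (C = (3 + 2*0)**2 = (3 + 0)**2 = 3**2 = 9)
(39 + C)**2 = (39 + 9)**2 = 48**2 = 2304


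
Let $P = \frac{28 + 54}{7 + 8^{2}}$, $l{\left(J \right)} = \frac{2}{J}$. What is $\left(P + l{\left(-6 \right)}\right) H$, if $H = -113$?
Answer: $- \frac{19775}{213} \approx -92.84$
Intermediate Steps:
$P = \frac{82}{71}$ ($P = \frac{82}{7 + 64} = \frac{82}{71} \approx 1.1549$)
$\left(P + l{\left(-6 \right)}\right) H = \left(\frac{82}{71} + \frac{2}{-6}\right) \left(-113\right) = \left(\frac{82}{71} + 2 \left(- \frac{1}{6}\right)\right) \left(-113\right) = \left(\frac{82}{71} - \frac{1}{3}\right) \left(-113\right) = \frac{175}{213} \left(-113\right) = - \frac{19775}{213}$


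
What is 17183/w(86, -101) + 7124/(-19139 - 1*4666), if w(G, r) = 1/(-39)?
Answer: -15952618409/23805 ≈ -6.7014e+5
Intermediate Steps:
w(G, r) = -1/39
17183/w(86, -101) + 7124/(-19139 - 1*4666) = 17183/(-1/39) + 7124/(-19139 - 1*4666) = 17183*(-39) + 7124/(-19139 - 4666) = -670137 + 7124/(-23805) = -670137 + 7124*(-1/23805) = -670137 - 7124/23805 = -15952618409/23805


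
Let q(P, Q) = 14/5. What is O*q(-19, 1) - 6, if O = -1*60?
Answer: -174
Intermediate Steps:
O = -60
q(P, Q) = 14/5 (q(P, Q) = 14*(1/5) = 14/5)
O*q(-19, 1) - 6 = -60*14/5 - 6 = -168 - 6 = -174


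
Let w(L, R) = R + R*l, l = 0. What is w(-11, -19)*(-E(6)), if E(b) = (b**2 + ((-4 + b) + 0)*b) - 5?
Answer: 817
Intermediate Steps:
E(b) = -5 + b**2 + b*(-4 + b) (E(b) = (b**2 + (-4 + b)*b) - 5 = (b**2 + b*(-4 + b)) - 5 = -5 + b**2 + b*(-4 + b))
w(L, R) = R (w(L, R) = R + R*0 = R + 0 = R)
w(-11, -19)*(-E(6)) = -(-19)*(-5 - 4*6 + 2*6**2) = -(-19)*(-5 - 24 + 2*36) = -(-19)*(-5 - 24 + 72) = -(-19)*43 = -19*(-43) = 817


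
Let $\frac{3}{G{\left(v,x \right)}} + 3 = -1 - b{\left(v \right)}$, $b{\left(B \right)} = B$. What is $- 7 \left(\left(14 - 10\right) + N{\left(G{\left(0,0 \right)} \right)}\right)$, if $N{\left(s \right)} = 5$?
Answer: $-63$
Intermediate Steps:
$G{\left(v,x \right)} = \frac{3}{-4 - v}$ ($G{\left(v,x \right)} = \frac{3}{-3 - \left(1 + v\right)} = \frac{3}{-4 - v}$)
$- 7 \left(\left(14 - 10\right) + N{\left(G{\left(0,0 \right)} \right)}\right) = - 7 \left(\left(14 - 10\right) + 5\right) = - 7 \left(4 + 5\right) = \left(-7\right) 9 = -63$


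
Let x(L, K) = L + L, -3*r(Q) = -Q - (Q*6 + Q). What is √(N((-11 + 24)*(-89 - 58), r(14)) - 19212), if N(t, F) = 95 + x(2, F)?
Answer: I*√19113 ≈ 138.25*I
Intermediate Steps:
r(Q) = 8*Q/3 (r(Q) = -(-Q - (Q*6 + Q))/3 = -(-Q - (6*Q + Q))/3 = -(-Q - 7*Q)/3 = -(-8)*Q/3 = 8*Q/3)
x(L, K) = 2*L
N(t, F) = 99 (N(t, F) = 95 + 2*2 = 95 + 4 = 99)
√(N((-11 + 24)*(-89 - 58), r(14)) - 19212) = √(99 - 19212) = √(-19113) = I*√19113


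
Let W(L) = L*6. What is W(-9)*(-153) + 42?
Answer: 8304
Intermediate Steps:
W(L) = 6*L
W(-9)*(-153) + 42 = (6*(-9))*(-153) + 42 = -54*(-153) + 42 = 8262 + 42 = 8304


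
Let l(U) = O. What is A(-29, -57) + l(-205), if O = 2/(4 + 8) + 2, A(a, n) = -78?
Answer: -455/6 ≈ -75.833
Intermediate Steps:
O = 13/6 (O = 2/12 + 2 = 2*(1/12) + 2 = ⅙ + 2 = 13/6 ≈ 2.1667)
l(U) = 13/6
A(-29, -57) + l(-205) = -78 + 13/6 = -455/6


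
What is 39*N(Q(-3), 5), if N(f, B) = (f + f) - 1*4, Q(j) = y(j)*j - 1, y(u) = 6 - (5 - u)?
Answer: 234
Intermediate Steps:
y(u) = 1 + u (y(u) = 6 + (-5 + u) = 1 + u)
Q(j) = -1 + j*(1 + j) (Q(j) = (1 + j)*j - 1 = j*(1 + j) - 1 = -1 + j*(1 + j))
N(f, B) = -4 + 2*f (N(f, B) = 2*f - 4 = -4 + 2*f)
39*N(Q(-3), 5) = 39*(-4 + 2*(-1 - 3*(1 - 3))) = 39*(-4 + 2*(-1 - 3*(-2))) = 39*(-4 + 2*(-1 + 6)) = 39*(-4 + 2*5) = 39*(-4 + 10) = 39*6 = 234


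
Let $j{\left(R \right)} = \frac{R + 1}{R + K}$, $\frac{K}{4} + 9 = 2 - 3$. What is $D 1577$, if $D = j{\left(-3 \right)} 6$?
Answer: $\frac{18924}{43} \approx 440.09$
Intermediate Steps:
$K = -40$ ($K = -36 + 4 \left(2 - 3\right) = -36 + 4 \left(-1\right) = -36 - 4 = -40$)
$j{\left(R \right)} = \frac{1 + R}{-40 + R}$ ($j{\left(R \right)} = \frac{R + 1}{R - 40} = \frac{1 + R}{-40 + R}$)
$D = \frac{12}{43}$ ($D = \frac{1 - 3}{-40 - 3} \cdot 6 = \frac{1}{-43} \left(-2\right) 6 = \left(- \frac{1}{43}\right) \left(-2\right) 6 = \frac{2}{43} \cdot 6 = \frac{12}{43} \approx 0.27907$)
$D 1577 = \frac{12}{43} \cdot 1577 = \frac{18924}{43}$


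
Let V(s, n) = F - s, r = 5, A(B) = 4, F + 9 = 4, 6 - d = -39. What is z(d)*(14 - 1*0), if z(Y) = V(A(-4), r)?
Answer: -126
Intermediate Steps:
d = 45 (d = 6 - 1*(-39) = 6 + 39 = 45)
F = -5 (F = -9 + 4 = -5)
V(s, n) = -5 - s
z(Y) = -9 (z(Y) = -5 - 1*4 = -5 - 4 = -9)
z(d)*(14 - 1*0) = -9*(14 - 1*0) = -9*(14 + 0) = -9*14 = -126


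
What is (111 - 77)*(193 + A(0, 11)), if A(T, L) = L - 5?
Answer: 6766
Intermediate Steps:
A(T, L) = -5 + L
(111 - 77)*(193 + A(0, 11)) = (111 - 77)*(193 + (-5 + 11)) = 34*(193 + 6) = 34*199 = 6766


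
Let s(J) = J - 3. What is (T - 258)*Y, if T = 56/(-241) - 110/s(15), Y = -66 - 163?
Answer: 88544911/1446 ≈ 61234.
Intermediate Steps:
s(J) = -3 + J
Y = -229
T = -13591/1446 (T = 56/(-241) - 110/(-3 + 15) = 56*(-1/241) - 110/12 = -56/241 - 110*1/12 = -56/241 - 55/6 = -13591/1446 ≈ -9.3990)
(T - 258)*Y = (-13591/1446 - 258)*(-229) = -386659/1446*(-229) = 88544911/1446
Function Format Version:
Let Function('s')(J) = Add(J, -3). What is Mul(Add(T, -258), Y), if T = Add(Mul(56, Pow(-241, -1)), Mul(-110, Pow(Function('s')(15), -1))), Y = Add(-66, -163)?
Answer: Rational(88544911, 1446) ≈ 61234.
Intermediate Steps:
Function('s')(J) = Add(-3, J)
Y = -229
T = Rational(-13591, 1446) (T = Add(Mul(56, Pow(-241, -1)), Mul(-110, Pow(Add(-3, 15), -1))) = Add(Mul(56, Rational(-1, 241)), Mul(-110, Pow(12, -1))) = Add(Rational(-56, 241), Mul(-110, Rational(1, 12))) = Add(Rational(-56, 241), Rational(-55, 6)) = Rational(-13591, 1446) ≈ -9.3990)
Mul(Add(T, -258), Y) = Mul(Add(Rational(-13591, 1446), -258), -229) = Mul(Rational(-386659, 1446), -229) = Rational(88544911, 1446)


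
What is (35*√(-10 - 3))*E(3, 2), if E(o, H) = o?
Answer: 105*I*√13 ≈ 378.58*I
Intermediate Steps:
(35*√(-10 - 3))*E(3, 2) = (35*√(-10 - 3))*3 = (35*√(-13))*3 = (35*(I*√13))*3 = (35*I*√13)*3 = 105*I*√13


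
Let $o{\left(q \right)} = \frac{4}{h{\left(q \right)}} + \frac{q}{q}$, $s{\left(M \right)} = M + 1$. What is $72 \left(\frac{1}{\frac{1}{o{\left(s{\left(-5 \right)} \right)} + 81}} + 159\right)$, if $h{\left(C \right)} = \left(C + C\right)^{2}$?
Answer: $\frac{34713}{2} \approx 17357.0$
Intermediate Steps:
$s{\left(M \right)} = 1 + M$
$h{\left(C \right)} = 4 C^{2}$ ($h{\left(C \right)} = \left(2 C\right)^{2} = 4 C^{2}$)
$o{\left(q \right)} = 1 + \frac{1}{q^{2}}$ ($o{\left(q \right)} = \frac{4}{4 q^{2}} + \frac{q}{q} = 4 \frac{1}{4 q^{2}} + 1 = \frac{1}{q^{2}} + 1 = 1 + \frac{1}{q^{2}}$)
$72 \left(\frac{1}{\frac{1}{o{\left(s{\left(-5 \right)} \right)} + 81}} + 159\right) = 72 \left(\frac{1}{\frac{1}{\left(1 + \frac{1}{\left(1 - 5\right)^{2}}\right) + 81}} + 159\right) = 72 \left(\frac{1}{\frac{1}{\left(1 + \frac{1}{16}\right) + 81}} + 159\right) = 72 \left(\frac{1}{\frac{1}{\frac{17}{16} + 81}} + 159\right) = 72 \left(\frac{1}{\frac{1}{\frac{1313}{16}}} + 159\right) = 72 \left(\frac{1}{\frac{16}{1313}} + 159\right) = 72 \left(\frac{1313}{16} + 159\right) = 72 \cdot \frac{3857}{16} = \frac{34713}{2}$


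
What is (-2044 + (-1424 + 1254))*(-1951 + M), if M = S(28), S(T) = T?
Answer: 4257522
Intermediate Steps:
M = 28
(-2044 + (-1424 + 1254))*(-1951 + M) = (-2044 + (-1424 + 1254))*(-1951 + 28) = (-2044 - 170)*(-1923) = -2214*(-1923) = 4257522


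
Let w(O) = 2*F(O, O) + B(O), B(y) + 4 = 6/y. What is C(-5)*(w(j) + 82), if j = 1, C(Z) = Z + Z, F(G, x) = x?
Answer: -860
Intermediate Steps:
C(Z) = 2*Z
B(y) = -4 + 6/y
w(O) = -4 + 2*O + 6/O (w(O) = 2*O + (-4 + 6/O) = -4 + 2*O + 6/O)
C(-5)*(w(j) + 82) = (2*(-5))*((-4 + 2*1 + 6/1) + 82) = -10*((-4 + 2 + 6*1) + 82) = -10*((-4 + 2 + 6) + 82) = -10*(4 + 82) = -10*86 = -860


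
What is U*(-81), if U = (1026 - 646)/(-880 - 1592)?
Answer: 2565/206 ≈ 12.451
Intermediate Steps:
U = -95/618 (U = 380/(-2472) = 380*(-1/2472) = -95/618 ≈ -0.15372)
U*(-81) = -95/618*(-81) = 2565/206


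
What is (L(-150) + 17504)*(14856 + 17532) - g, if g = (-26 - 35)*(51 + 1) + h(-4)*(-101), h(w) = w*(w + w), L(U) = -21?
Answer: 566245808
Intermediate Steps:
h(w) = 2*w² (h(w) = w*(2*w) = 2*w²)
g = -6404 (g = (-26 - 35)*(51 + 1) + (2*(-4)²)*(-101) = -61*52 + (2*16)*(-101) = -3172 + 32*(-101) = -3172 - 3232 = -6404)
(L(-150) + 17504)*(14856 + 17532) - g = (-21 + 17504)*(14856 + 17532) - 1*(-6404) = 17483*32388 + 6404 = 566239404 + 6404 = 566245808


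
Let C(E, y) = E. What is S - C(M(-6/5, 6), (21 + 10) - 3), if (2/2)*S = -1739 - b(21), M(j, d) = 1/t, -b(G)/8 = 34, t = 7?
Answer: -10270/7 ≈ -1467.1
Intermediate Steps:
b(G) = -272 (b(G) = -8*34 = -272)
M(j, d) = 1/7
S = -1467 (S = -1739 - 1*(-272) = -1739 + 272 = -1467)
S - C(M(-6/5, 6), (21 + 10) - 3) = -1467 - 1*1/7 = -1467 - 1/7 = -10270/7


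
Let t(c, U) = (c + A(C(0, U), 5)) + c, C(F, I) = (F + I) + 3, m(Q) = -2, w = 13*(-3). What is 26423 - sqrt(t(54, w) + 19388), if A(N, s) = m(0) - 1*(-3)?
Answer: 26423 - sqrt(19497) ≈ 26283.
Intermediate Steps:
w = -39
C(F, I) = 3 + F + I
A(N, s) = 1 (A(N, s) = -2 - 1*(-3) = -2 + 3 = 1)
t(c, U) = 1 + 2*c (t(c, U) = (c + 1) + c = (1 + c) + c = 1 + 2*c)
26423 - sqrt(t(54, w) + 19388) = 26423 - sqrt((1 + 2*54) + 19388) = 26423 - sqrt((1 + 108) + 19388) = 26423 - sqrt(109 + 19388) = 26423 - sqrt(19497)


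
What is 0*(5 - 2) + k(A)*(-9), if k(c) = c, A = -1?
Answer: 9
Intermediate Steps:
0*(5 - 2) + k(A)*(-9) = 0*(5 - 2) - 1*(-9) = 0*3 + 9 = 0 + 9 = 9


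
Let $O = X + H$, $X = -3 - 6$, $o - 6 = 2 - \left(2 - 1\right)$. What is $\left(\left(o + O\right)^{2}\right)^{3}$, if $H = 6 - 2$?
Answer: $64$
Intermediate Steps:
$o = 7$ ($o = 6 + \left(2 - \left(2 - 1\right)\right) = 6 + \left(2 - 1\right) = 6 + 1 = 7$)
$H = 4$
$X = -9$ ($X = -3 - 6 = -9$)
$O = -5$ ($O = -9 + 4 = -5$)
$\left(\left(o + O\right)^{2}\right)^{3} = \left(\left(7 - 5\right)^{2}\right)^{3} = \left(2^{2}\right)^{3} = 4^{3} = 64$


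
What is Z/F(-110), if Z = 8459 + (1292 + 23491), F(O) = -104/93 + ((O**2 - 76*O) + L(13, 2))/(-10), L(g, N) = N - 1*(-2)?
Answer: -7728765/476048 ≈ -16.235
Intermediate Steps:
L(g, N) = 2 + N (L(g, N) = N + 2 = 2 + N)
F(O) = -706/465 - O**2/10 + 38*O/5 (F(O) = -104/93 + ((O**2 - 76*O) + (2 + 2))/(-10) = -104*1/93 + ((O**2 - 76*O) + 4)*(-1/10) = -104/93 + (4 + O**2 - 76*O)*(-1/10) = -104/93 + (-2/5 - O**2/10 + 38*O/5) = -706/465 - O**2/10 + 38*O/5)
Z = 33242 (Z = 8459 + 24783 = 33242)
Z/F(-110) = 33242/(-706/465 - 1/10*(-110)**2 + (38/5)*(-110)) = 33242/(-706/465 - 1/10*12100 - 836) = 33242/(-706/465 - 1210 - 836) = 33242/(-952096/465) = 33242*(-465/952096) = -7728765/476048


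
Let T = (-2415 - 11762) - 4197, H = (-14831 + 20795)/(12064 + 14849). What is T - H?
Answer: -164835142/8971 ≈ -18374.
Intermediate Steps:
H = 1988/8971 (H = 5964/26913 = 5964*(1/26913) = 1988/8971 ≈ 0.22160)
T = -18374 (T = -14177 - 4197 = -18374)
T - H = -18374 - 1*1988/8971 = -18374 - 1988/8971 = -164835142/8971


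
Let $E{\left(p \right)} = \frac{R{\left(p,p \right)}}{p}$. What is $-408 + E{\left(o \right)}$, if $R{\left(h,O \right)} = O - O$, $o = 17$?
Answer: $-408$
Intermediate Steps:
$R{\left(h,O \right)} = 0$
$E{\left(p \right)} = 0$ ($E{\left(p \right)} = \frac{0}{p} = 0$)
$-408 + E{\left(o \right)} = -408 + 0 = -408$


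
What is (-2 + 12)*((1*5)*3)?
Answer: 150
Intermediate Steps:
(-2 + 12)*((1*5)*3) = 10*(5*3) = 10*15 = 150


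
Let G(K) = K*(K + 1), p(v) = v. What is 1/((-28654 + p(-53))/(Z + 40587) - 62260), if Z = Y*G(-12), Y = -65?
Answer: -10669/664261509 ≈ -1.6061e-5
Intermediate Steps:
G(K) = K*(1 + K)
Z = -8580 (Z = -(-780)*(1 - 12) = -(-780)*(-11) = -65*132 = -8580)
1/((-28654 + p(-53))/(Z + 40587) - 62260) = 1/((-28654 - 53)/(-8580 + 40587) - 62260) = 1/(-28707/32007 - 62260) = 1/(-28707*1/32007 - 62260) = 1/(-9569/10669 - 62260) = 1/(-664261509/10669) = -10669/664261509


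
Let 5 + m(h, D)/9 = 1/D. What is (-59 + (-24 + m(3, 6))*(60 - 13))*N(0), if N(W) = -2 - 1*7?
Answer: 58167/2 ≈ 29084.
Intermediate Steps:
m(h, D) = -45 + 9/D
N(W) = -9 (N(W) = -2 - 7 = -9)
(-59 + (-24 + m(3, 6))*(60 - 13))*N(0) = (-59 + (-24 + (-45 + 9/6))*(60 - 13))*(-9) = (-59 + (-24 + (-45 + 9*(⅙)))*47)*(-9) = (-59 + (-24 + (-45 + 3/2))*47)*(-9) = (-59 + (-24 - 87/2)*47)*(-9) = (-59 - 135/2*47)*(-9) = (-59 - 6345/2)*(-9) = -6463/2*(-9) = 58167/2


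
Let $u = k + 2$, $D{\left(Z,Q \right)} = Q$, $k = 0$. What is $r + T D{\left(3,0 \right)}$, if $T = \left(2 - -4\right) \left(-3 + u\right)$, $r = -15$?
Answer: $-15$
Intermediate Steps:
$u = 2$ ($u = 0 + 2 = 2$)
$T = -6$ ($T = \left(2 - -4\right) \left(-3 + 2\right) = \left(2 + 4\right) \left(-1\right) = 6 \left(-1\right) = -6$)
$r + T D{\left(3,0 \right)} = -15 - 0 = -15 + 0 = -15$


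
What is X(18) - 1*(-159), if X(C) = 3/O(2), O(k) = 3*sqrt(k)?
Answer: 159 + sqrt(2)/2 ≈ 159.71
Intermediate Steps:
X(C) = sqrt(2)/2 (X(C) = 3/((3*sqrt(2))) = 3*(sqrt(2)/6) = sqrt(2)/2)
X(18) - 1*(-159) = sqrt(2)/2 - 1*(-159) = sqrt(2)/2 + 159 = 159 + sqrt(2)/2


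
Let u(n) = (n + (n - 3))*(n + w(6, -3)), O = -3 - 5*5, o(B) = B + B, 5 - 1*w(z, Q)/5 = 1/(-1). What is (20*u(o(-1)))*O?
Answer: 109760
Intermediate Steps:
w(z, Q) = 30 (w(z, Q) = 25 - 5/(-1) = 25 - 5*(-1) = 25 + 5 = 30)
o(B) = 2*B
O = -28 (O = -3 - 25 = -28)
u(n) = (-3 + 2*n)*(30 + n) (u(n) = (n + (n - 3))*(n + 30) = (n + (-3 + n))*(30 + n) = (-3 + 2*n)*(30 + n))
(20*u(o(-1)))*O = (20*(-90 + 2*(2*(-1))² + 57*(2*(-1))))*(-28) = (20*(-90 + 2*(-2)² + 57*(-2)))*(-28) = (20*(-90 + 2*4 - 114))*(-28) = (20*(-90 + 8 - 114))*(-28) = (20*(-196))*(-28) = -3920*(-28) = 109760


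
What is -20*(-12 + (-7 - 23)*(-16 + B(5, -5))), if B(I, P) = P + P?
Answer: -15360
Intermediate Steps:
B(I, P) = 2*P
-20*(-12 + (-7 - 23)*(-16 + B(5, -5))) = -20*(-12 + (-7 - 23)*(-16 + 2*(-5))) = -20*(-12 - 30*(-16 - 10)) = -20*(-12 - 30*(-26)) = -20*(-12 + 780) = -20*768 = -15360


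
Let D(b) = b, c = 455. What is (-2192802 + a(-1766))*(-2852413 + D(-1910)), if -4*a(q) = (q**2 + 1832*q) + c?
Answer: 24704470977561/4 ≈ 6.1761e+12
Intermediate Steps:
a(q) = -455/4 - 458*q - q**2/4 (a(q) = -((q**2 + 1832*q) + 455)/4 = -(455 + q**2 + 1832*q)/4 = -455/4 - 458*q - q**2/4)
(-2192802 + a(-1766))*(-2852413 + D(-1910)) = (-2192802 + (-455/4 - 458*(-1766) - 1/4*(-1766)**2))*(-2852413 - 1910) = (-2192802 + (-455/4 + 808828 - 1/4*3118756))*(-2854323) = (-2192802 + (-455/4 + 808828 - 779689))*(-2854323) = (-2192802 + 116101/4)*(-2854323) = -8655107/4*(-2854323) = 24704470977561/4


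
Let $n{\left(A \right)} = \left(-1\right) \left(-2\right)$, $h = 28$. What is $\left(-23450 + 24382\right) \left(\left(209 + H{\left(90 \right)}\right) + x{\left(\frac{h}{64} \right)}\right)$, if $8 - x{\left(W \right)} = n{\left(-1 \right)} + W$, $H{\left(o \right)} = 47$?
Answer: $\frac{975105}{4} \approx 2.4378 \cdot 10^{5}$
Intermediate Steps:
$n{\left(A \right)} = 2$
$x{\left(W \right)} = 6 - W$ ($x{\left(W \right)} = 8 - \left(2 + W\right) = 6 - W$)
$\left(-23450 + 24382\right) \left(\left(209 + H{\left(90 \right)}\right) + x{\left(\frac{h}{64} \right)}\right) = \left(-23450 + 24382\right) \left(\left(209 + 47\right) + \left(6 - \frac{28}{64}\right)\right) = 932 \left(256 + \left(6 - 28 \cdot \frac{1}{64}\right)\right) = 932 \left(256 + \left(6 - \frac{7}{16}\right)\right) = 932 \left(256 + \frac{89}{16}\right) = 932 \cdot \frac{4185}{16} = \frac{975105}{4}$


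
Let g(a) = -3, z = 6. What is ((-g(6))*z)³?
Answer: 5832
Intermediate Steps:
((-g(6))*z)³ = (-1*(-3)*6)³ = (3*6)³ = 18³ = 5832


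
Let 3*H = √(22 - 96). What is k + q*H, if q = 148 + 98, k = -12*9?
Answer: -108 + 82*I*√74 ≈ -108.0 + 705.39*I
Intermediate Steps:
k = -108
q = 246
H = I*√74/3 (H = √(22 - 96)/3 = √(-74)/3 = (I*√74)/3 = I*√74/3 ≈ 2.8674*I)
k + q*H = -108 + 246*(I*√74/3) = -108 + 82*I*√74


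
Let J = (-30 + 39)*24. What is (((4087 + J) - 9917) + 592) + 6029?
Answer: 1007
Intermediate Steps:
J = 216 (J = 9*24 = 216)
(((4087 + J) - 9917) + 592) + 6029 = (((4087 + 216) - 9917) + 592) + 6029 = ((4303 - 9917) + 592) + 6029 = (-5614 + 592) + 6029 = -5022 + 6029 = 1007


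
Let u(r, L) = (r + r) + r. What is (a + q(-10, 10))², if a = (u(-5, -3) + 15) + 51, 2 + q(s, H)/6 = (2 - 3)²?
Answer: 2025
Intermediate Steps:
u(r, L) = 3*r (u(r, L) = 2*r + r = 3*r)
q(s, H) = -6 (q(s, H) = -12 + 6*(2 - 3)² = -12 + 6*(-1)² = -12 + 6*1 = -12 + 6 = -6)
a = 51 (a = (3*(-5) + 15) + 51 = (-15 + 15) + 51 = 0 + 51 = 51)
(a + q(-10, 10))² = (51 - 6)² = 45² = 2025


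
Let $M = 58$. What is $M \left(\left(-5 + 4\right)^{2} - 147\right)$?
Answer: $-8468$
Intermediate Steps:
$M \left(\left(-5 + 4\right)^{2} - 147\right) = 58 \left(\left(-5 + 4\right)^{2} - 147\right) = 58 \left(\left(-1\right)^{2} - 147\right) = 58 \left(1 - 147\right) = 58 \left(-146\right) = -8468$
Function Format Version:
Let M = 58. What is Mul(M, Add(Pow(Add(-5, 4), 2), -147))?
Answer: -8468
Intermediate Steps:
Mul(M, Add(Pow(Add(-5, 4), 2), -147)) = Mul(58, Add(Pow(Add(-5, 4), 2), -147)) = Mul(58, Add(Pow(-1, 2), -147)) = Mul(58, Add(1, -147)) = Mul(58, -146) = -8468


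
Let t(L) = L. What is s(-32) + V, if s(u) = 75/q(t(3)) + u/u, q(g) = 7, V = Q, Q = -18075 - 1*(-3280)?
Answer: -103483/7 ≈ -14783.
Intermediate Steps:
Q = -14795 (Q = -18075 + 3280 = -14795)
V = -14795
s(u) = 82/7 (s(u) = 75/7 + u/u = 75*(1/7) + 1 = 75/7 + 1 = 82/7)
s(-32) + V = 82/7 - 14795 = -103483/7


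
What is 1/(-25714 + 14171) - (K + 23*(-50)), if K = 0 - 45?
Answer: 13793884/11543 ≈ 1195.0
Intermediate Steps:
K = -45
1/(-25714 + 14171) - (K + 23*(-50)) = 1/(-25714 + 14171) - (-45 + 23*(-50)) = 1/(-11543) - (-45 - 1150) = -1/11543 - 1*(-1195) = -1/11543 + 1195 = 13793884/11543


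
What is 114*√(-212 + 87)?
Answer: 570*I*√5 ≈ 1274.6*I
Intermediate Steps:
114*√(-212 + 87) = 114*√(-125) = 114*(5*I*√5) = 570*I*√5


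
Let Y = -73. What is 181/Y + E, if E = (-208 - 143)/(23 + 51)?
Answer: -39017/5402 ≈ -7.2227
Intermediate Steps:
E = -351/74 ≈ -4.7432
181/Y + E = 181/(-73) - 351/74 = 181*(-1/73) - 351/74 = -181/73 - 351/74 = -39017/5402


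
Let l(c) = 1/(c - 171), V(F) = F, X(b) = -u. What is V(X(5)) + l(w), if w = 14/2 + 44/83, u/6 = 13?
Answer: -1058387/13568 ≈ -78.006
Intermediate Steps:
u = 78 (u = 6*13 = 78)
X(b) = -78 (X(b) = -1*78 = -78)
w = 625/83 (w = 14*(1/2) + 44*(1/83) = 7 + 44/83 = 625/83 ≈ 7.5301)
l(c) = 1/(-171 + c)
V(X(5)) + l(w) = -78 + 1/(-171 + 625/83) = -78 + 1/(-13568/83) = -78 - 83/13568 = -1058387/13568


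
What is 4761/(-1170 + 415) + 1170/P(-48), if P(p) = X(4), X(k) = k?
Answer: 432153/1510 ≈ 286.19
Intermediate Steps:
P(p) = 4
4761/(-1170 + 415) + 1170/P(-48) = 4761/(-1170 + 415) + 1170/4 = 4761/(-755) + 1170*(1/4) = 4761*(-1/755) + 585/2 = -4761/755 + 585/2 = 432153/1510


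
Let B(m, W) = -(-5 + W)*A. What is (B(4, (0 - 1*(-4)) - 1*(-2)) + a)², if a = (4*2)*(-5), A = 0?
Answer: 1600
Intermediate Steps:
a = -40 (a = 8*(-5) = -40)
B(m, W) = 0 (B(m, W) = -(-5 + W)*0 = -1*0 = 0)
(B(4, (0 - 1*(-4)) - 1*(-2)) + a)² = (0 - 40)² = (-40)² = 1600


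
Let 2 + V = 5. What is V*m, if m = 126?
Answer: 378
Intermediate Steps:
V = 3 (V = -2 + 5 = 3)
V*m = 3*126 = 378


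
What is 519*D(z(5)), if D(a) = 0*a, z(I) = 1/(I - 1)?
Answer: 0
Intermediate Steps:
z(I) = 1/(-1 + I)
D(a) = 0
519*D(z(5)) = 519*0 = 0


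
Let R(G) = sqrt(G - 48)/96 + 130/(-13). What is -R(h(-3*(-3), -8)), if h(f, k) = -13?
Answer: 10 - I*sqrt(61)/96 ≈ 10.0 - 0.081357*I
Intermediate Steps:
R(G) = -10 + sqrt(-48 + G)/96 (R(G) = sqrt(-48 + G)*(1/96) + 130*(-1/13) = sqrt(-48 + G)/96 - 10 = -10 + sqrt(-48 + G)/96)
-R(h(-3*(-3), -8)) = -(-10 + sqrt(-48 - 13)/96) = -(-10 + sqrt(-61)/96) = -(-10 + (I*sqrt(61))/96) = -(-10 + I*sqrt(61)/96) = 10 - I*sqrt(61)/96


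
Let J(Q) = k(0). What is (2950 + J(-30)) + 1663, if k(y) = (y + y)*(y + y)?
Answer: 4613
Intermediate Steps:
k(y) = 4*y**2 (k(y) = (2*y)*(2*y) = 4*y**2)
J(Q) = 0 (J(Q) = 4*0**2 = 4*0 = 0)
(2950 + J(-30)) + 1663 = (2950 + 0) + 1663 = 2950 + 1663 = 4613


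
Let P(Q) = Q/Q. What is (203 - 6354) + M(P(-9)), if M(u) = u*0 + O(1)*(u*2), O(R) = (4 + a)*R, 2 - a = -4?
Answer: -6131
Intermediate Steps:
a = 6 (a = 2 - 1*(-4) = 2 + 4 = 6)
O(R) = 10*R (O(R) = (4 + 6)*R = 10*R)
P(Q) = 1
M(u) = 20*u (M(u) = u*0 + (10*1)*(u*2) = 0 + 10*(2*u) = 0 + 20*u = 20*u)
(203 - 6354) + M(P(-9)) = (203 - 6354) + 20*1 = -6151 + 20 = -6131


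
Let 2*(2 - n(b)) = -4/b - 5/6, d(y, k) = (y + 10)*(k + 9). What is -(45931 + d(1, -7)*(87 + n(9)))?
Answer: -862255/18 ≈ -47903.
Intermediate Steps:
d(y, k) = (9 + k)*(10 + y) (d(y, k) = (10 + y)*(9 + k) = (9 + k)*(10 + y))
n(b) = 29/12 + 2/b (n(b) = 2 - (-4/b - 5/6)/2 = 2 - (-4/b - 5*⅙)/2 = 2 - (-4/b - ⅚)/2 = 2 - (-⅚ - 4/b)/2 = 2 + (5/12 + 2/b) = 29/12 + 2/b)
-(45931 + d(1, -7)*(87 + n(9))) = -(45931 + (90 + 9*1 + 10*(-7) - 7*1)*(87 + (29/12 + 2/9))) = -(45931 + (90 + 9 - 70 - 7)*(87 + (29/12 + 2*(⅑)))) = -(45931 + 22*(87 + (29/12 + 2/9))) = -(45931 + 22*(87 + 95/36)) = -(45931 + 22*(3227/36)) = -(45931 + 35497/18) = -1*862255/18 = -862255/18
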